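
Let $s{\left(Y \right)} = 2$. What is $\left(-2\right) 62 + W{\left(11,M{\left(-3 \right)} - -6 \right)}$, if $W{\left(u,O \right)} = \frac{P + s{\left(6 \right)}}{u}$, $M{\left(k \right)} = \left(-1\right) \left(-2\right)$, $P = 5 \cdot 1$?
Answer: $- \frac{1357}{11} \approx -123.36$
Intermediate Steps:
$P = 5$
$M{\left(k \right)} = 2$
$W{\left(u,O \right)} = \frac{7}{u}$ ($W{\left(u,O \right)} = \frac{5 + 2}{u} = \frac{7}{u}$)
$\left(-2\right) 62 + W{\left(11,M{\left(-3 \right)} - -6 \right)} = \left(-2\right) 62 + \frac{7}{11} = -124 + 7 \cdot \frac{1}{11} = -124 + \frac{7}{11} = - \frac{1357}{11}$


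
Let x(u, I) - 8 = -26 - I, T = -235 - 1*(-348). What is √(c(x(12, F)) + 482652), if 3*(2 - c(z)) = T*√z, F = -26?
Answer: √(4343886 - 678*√2)/3 ≈ 694.66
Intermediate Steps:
T = 113 (T = -235 + 348 = 113)
x(u, I) = -18 - I (x(u, I) = 8 + (-26 - I) = -18 - I)
c(z) = 2 - 113*√z/3
√(c(x(12, F)) + 482652) = √((2 - 113*√(-18 - 1*(-26))/3) + 482652) = √((2 - 113*√(-18 + 26)/3) + 482652) = √((2 - 226*√2/3) + 482652) = √(482654 - 226*√2/3)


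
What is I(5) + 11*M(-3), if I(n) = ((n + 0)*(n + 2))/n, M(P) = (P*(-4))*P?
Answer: -389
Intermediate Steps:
M(P) = -4*P² (M(P) = (-4*P)*P = -4*P²)
I(n) = 2 + n (I(n) = (n*(2 + n))/n = 2 + n)
I(5) + 11*M(-3) = (2 + 5) + 11*(-4*(-3)²) = 7 + 11*(-4*9) = 7 + 11*(-36) = 7 - 396 = -389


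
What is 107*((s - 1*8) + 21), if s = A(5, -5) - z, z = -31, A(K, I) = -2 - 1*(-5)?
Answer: 5029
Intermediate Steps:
A(K, I) = 3 (A(K, I) = -2 + 5 = 3)
s = 34 (s = 3 - 1*(-31) = 3 + 31 = 34)
107*((s - 1*8) + 21) = 107*((34 - 1*8) + 21) = 107*((34 - 8) + 21) = 107*(26 + 21) = 107*47 = 5029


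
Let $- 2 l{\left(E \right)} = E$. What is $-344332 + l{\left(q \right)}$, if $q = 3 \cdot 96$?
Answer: $-344476$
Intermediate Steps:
$q = 288$
$l{\left(E \right)} = - \frac{E}{2}$
$-344332 + l{\left(q \right)} = -344332 - 144 = -344476$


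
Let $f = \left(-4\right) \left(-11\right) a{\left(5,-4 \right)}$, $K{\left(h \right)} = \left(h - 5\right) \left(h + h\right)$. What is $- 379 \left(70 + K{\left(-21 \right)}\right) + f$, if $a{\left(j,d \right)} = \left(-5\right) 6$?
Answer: $-441718$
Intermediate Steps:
$a{\left(j,d \right)} = -30$
$K{\left(h \right)} = 2 h \left(-5 + h\right)$ ($K{\left(h \right)} = \left(-5 + h\right) 2 h = 2 h \left(-5 + h\right)$)
$f = -1320$ ($f = \left(-4\right) \left(-11\right) \left(-30\right) = 44 \left(-30\right) = -1320$)
$- 379 \left(70 + K{\left(-21 \right)}\right) + f = - 379 \left(70 + 2 \left(-21\right) \left(-5 - 21\right)\right) - 1320 = - 379 \left(70 + 2 \left(-21\right) \left(-26\right)\right) - 1320 = - 379 \left(70 + 1092\right) - 1320 = \left(-379\right) 1162 - 1320 = -440398 - 1320 = -441718$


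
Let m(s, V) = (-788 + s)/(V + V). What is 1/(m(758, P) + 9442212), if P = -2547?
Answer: 849/8016437993 ≈ 1.0591e-7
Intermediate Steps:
m(s, V) = (-788 + s)/(2*V) (m(s, V) = (-788 + s)/((2*V)) = (-788 + s)*(1/(2*V)) = (-788 + s)/(2*V))
1/(m(758, P) + 9442212) = 1/((½)*(-788 + 758)/(-2547) + 9442212) = 1/((½)*(-1/2547)*(-30) + 9442212) = 1/(5/849 + 9442212) = 1/(8016437993/849) = 849/8016437993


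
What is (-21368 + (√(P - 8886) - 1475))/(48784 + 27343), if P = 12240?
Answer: -22843/76127 + √3354/76127 ≈ -0.29930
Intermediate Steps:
(-21368 + (√(P - 8886) - 1475))/(48784 + 27343) = (-21368 + (√(12240 - 8886) - 1475))/(48784 + 27343) = (-21368 + (√3354 - 1475))/76127 = (-21368 + (-1475 + √3354))*(1/76127) = (-22843 + √3354)*(1/76127) = -22843/76127 + √3354/76127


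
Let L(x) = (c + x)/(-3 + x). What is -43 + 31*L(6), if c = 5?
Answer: 212/3 ≈ 70.667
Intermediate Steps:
L(x) = (5 + x)/(-3 + x)
-43 + 31*L(6) = -43 + 31*((5 + 6)/(-3 + 6)) = -43 + 31*(11/3) = -43 + 341/3 = 212/3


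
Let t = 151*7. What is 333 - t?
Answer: -724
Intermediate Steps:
t = 1057
333 - t = 333 - 1*1057 = 333 - 1057 = -724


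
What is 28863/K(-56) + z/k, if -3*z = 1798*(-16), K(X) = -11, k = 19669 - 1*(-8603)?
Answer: -4934935/1881 ≈ -2623.6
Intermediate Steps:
k = 28272 (k = 19669 + 8603 = 28272)
z = 28768/3 (z = -1798*(-16)/3 = -⅓*(-28768) = 28768/3 ≈ 9589.3)
28863/K(-56) + z/k = 28863/(-11) + (28768/3)/28272 = 28863*(-1/11) + (28768/3)*(1/28272) = -28863/11 + 58/171 = -4934935/1881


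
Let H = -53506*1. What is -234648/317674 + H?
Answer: -8498849846/158837 ≈ -53507.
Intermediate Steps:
H = -53506
-234648/317674 + H = -234648/317674 - 53506 = -234648*1/317674 - 53506 = -117324/158837 - 53506 = -8498849846/158837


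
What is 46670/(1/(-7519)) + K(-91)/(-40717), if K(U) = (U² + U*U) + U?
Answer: -14288072926881/40717 ≈ -3.5091e+8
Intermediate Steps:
K(U) = U + 2*U² (K(U) = (U² + U²) + U = 2*U² + U = U + 2*U²)
46670/(1/(-7519)) + K(-91)/(-40717) = 46670/(1/(-7519)) - 91*(1 + 2*(-91))/(-40717) = 46670/(-1/7519) - 91*(1 - 182)*(-1/40717) = 46670*(-7519) - 91*(-181)*(-1/40717) = -350911730 + 16471*(-1/40717) = -350911730 - 16471/40717 = -14288072926881/40717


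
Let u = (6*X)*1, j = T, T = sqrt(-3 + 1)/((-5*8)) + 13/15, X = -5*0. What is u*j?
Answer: 0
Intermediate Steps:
X = 0
T = 13/15 - I*sqrt(2)/40 (T = sqrt(-2)/(-40) + 13*(1/15) = (I*sqrt(2))*(-1/40) + 13/15 = -I*sqrt(2)/40 + 13/15 = 13/15 - I*sqrt(2)/40 ≈ 0.86667 - 0.035355*I)
j = 13/15 - I*sqrt(2)/40 ≈ 0.86667 - 0.035355*I
u = 0 (u = (6*0)*1 = 0*1 = 0)
u*j = 0*(13/15 - I*sqrt(2)/40) = 0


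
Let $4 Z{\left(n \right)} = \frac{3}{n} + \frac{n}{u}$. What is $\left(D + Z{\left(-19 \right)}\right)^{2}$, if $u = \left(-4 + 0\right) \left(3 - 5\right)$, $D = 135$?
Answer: $\frac{6674073025}{369664} \approx 18054.0$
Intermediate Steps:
$u = 8$ ($u = \left(-4\right) \left(-2\right) = 8$)
$Z{\left(n \right)} = \frac{n}{32} + \frac{3}{4 n}$ ($Z{\left(n \right)} = \frac{\frac{3}{n} + \frac{n}{8}}{4} = \frac{n}{32} + \frac{3}{4 n}$)
$\left(D + Z{\left(-19 \right)}\right)^{2} = \left(135 + \frac{24 + \left(-19\right)^{2}}{32 \left(-19\right)}\right)^{2} = \left(135 + \frac{1}{32} \left(- \frac{1}{19}\right) \left(24 + 361\right)\right)^{2} = \left(135 + \frac{1}{32} \left(- \frac{1}{19}\right) 385\right)^{2} = \left(135 - \frac{385}{608}\right)^{2} = \left(\frac{81695}{608}\right)^{2} = \frac{6674073025}{369664}$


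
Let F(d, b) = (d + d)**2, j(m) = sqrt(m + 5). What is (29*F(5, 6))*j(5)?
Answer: 2900*sqrt(10) ≈ 9170.6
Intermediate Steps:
j(m) = sqrt(5 + m)
F(d, b) = 4*d**2 (F(d, b) = (2*d)**2 = 4*d**2)
(29*F(5, 6))*j(5) = (29*(4*5**2))*sqrt(5 + 5) = (29*(4*25))*sqrt(10) = (29*100)*sqrt(10) = 2900*sqrt(10)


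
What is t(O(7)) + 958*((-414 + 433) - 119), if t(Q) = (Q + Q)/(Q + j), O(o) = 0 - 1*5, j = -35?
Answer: -383199/4 ≈ -95800.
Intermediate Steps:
O(o) = -5 (O(o) = 0 - 5 = -5)
t(Q) = 2*Q/(-35 + Q) (t(Q) = (Q + Q)/(Q - 35) = (2*Q)/(-35 + Q) = 2*Q/(-35 + Q))
t(O(7)) + 958*((-414 + 433) - 119) = 2*(-5)/(-35 - 5) + 958*((-414 + 433) - 119) = 2*(-5)/(-40) + 958*(19 - 119) = 2*(-5)*(-1/40) + 958*(-100) = 1/4 - 95800 = -383199/4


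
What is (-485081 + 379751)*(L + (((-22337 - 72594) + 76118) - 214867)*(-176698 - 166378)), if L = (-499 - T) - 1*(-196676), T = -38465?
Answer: -8444330781136260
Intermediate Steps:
L = 234642 (L = (-499 - 1*(-38465)) - 1*(-196676) = (-499 + 38465) + 196676 = 37966 + 196676 = 234642)
(-485081 + 379751)*(L + (((-22337 - 72594) + 76118) - 214867)*(-176698 - 166378)) = (-485081 + 379751)*(234642 + (((-22337 - 72594) + 76118) - 214867)*(-176698 - 166378)) = -105330*(234642 + ((-94931 + 76118) - 214867)*(-343076)) = -105330*(234642 + (-18813 - 214867)*(-343076)) = -105330*(234642 - 233680*(-343076)) = -105330*(234642 + 80169999680) = -105330*80170234322 = -8444330781136260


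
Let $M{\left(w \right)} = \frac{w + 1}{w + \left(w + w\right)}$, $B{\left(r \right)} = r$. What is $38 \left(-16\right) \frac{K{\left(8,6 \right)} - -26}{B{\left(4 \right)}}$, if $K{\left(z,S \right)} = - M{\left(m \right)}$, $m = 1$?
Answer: $- \frac{11552}{3} \approx -3850.7$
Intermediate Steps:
$M{\left(w \right)} = \frac{1 + w}{3 w}$ ($M{\left(w \right)} = \frac{1 + w}{w + 2 w} = \frac{1 + w}{3 w}$)
$K{\left(z,S \right)} = - \frac{2}{3}$ ($K{\left(z,S \right)} = - \frac{1 + 1}{3 \cdot 1} = - \frac{1 \cdot 2}{3} = \left(-1\right) \frac{2}{3} = - \frac{2}{3}$)
$38 \left(-16\right) \frac{K{\left(8,6 \right)} - -26}{B{\left(4 \right)}} = 38 \left(-16\right) \frac{- \frac{2}{3} - -26}{4} = - 608 \left(- \frac{2}{3} + 26\right) \frac{1}{4} = - 608 \cdot \frac{76}{3} \cdot \frac{1}{4} = \left(-608\right) \frac{19}{3} = - \frac{11552}{3}$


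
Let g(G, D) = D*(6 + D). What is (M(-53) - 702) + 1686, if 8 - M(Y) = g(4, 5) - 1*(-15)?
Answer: 922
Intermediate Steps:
M(Y) = -62 (M(Y) = 8 - (5*(6 + 5) - 1*(-15)) = 8 - (5*11 + 15) = 8 - (55 + 15) = 8 - 1*70 = 8 - 70 = -62)
(M(-53) - 702) + 1686 = (-62 - 702) + 1686 = -764 + 1686 = 922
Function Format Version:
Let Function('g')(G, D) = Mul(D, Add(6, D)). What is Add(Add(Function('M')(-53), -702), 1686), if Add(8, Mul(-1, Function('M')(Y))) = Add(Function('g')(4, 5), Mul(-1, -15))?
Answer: 922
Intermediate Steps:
Function('M')(Y) = -62 (Function('M')(Y) = Add(8, Mul(-1, Add(Mul(5, Add(6, 5)), Mul(-1, -15)))) = Add(8, Mul(-1, Add(Mul(5, 11), 15))) = Add(8, Mul(-1, Add(55, 15))) = Add(8, Mul(-1, 70)) = Add(8, -70) = -62)
Add(Add(Function('M')(-53), -702), 1686) = Add(Add(-62, -702), 1686) = Add(-764, 1686) = 922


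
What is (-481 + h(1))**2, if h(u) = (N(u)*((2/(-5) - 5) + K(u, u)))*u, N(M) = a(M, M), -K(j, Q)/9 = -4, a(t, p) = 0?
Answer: 231361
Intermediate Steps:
K(j, Q) = 36 (K(j, Q) = -9*(-4) = 36)
N(M) = 0
h(u) = 0 (h(u) = (0*((2/(-5) - 5) + 36))*u = (0*((2*(-1/5) - 5) + 36))*u = (0*((-2/5 - 5) + 36))*u = (0*(-27/5 + 36))*u = (0*(153/5))*u = 0*u = 0)
(-481 + h(1))**2 = (-481 + 0)**2 = (-481)**2 = 231361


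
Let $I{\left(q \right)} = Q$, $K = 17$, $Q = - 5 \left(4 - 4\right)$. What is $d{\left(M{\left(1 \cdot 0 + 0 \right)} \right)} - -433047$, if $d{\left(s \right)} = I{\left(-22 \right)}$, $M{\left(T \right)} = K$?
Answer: $433047$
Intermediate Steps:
$Q = 0$ ($Q = \left(-5\right) 0 = 0$)
$I{\left(q \right)} = 0$
$M{\left(T \right)} = 17$
$d{\left(s \right)} = 0$
$d{\left(M{\left(1 \cdot 0 + 0 \right)} \right)} - -433047 = 0 - -433047 = 0 + 433047 = 433047$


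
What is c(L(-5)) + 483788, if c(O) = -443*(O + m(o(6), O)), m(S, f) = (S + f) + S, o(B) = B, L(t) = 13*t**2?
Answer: 190522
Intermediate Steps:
m(S, f) = f + 2*S
c(O) = -5316 - 886*O (c(O) = -443*(O + (O + 2*6)) = -443*(O + (O + 12)) = -443*(O + (12 + O)) = -443*(12 + 2*O) = -5316 - 886*O)
c(L(-5)) + 483788 = (-5316 - 11518*(-5)**2) + 483788 = (-5316 - 11518*25) + 483788 = (-5316 - 886*325) + 483788 = (-5316 - 287950) + 483788 = -293266 + 483788 = 190522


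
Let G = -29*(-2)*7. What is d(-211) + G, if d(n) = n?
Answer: 195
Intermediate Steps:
G = 406 (G = 58*7 = 406)
d(-211) + G = -211 + 406 = 195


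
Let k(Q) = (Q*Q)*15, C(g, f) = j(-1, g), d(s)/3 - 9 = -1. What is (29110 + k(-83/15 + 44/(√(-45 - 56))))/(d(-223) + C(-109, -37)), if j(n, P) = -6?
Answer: 44361839/27270 + 3652*I*√101/909 ≈ 1626.8 + 40.376*I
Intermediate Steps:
d(s) = 24 (d(s) = 27 + 3*(-1) = 27 - 3 = 24)
C(g, f) = -6
k(Q) = 15*Q² (k(Q) = Q²*15 = 15*Q²)
(29110 + k(-83/15 + 44/(√(-45 - 56))))/(d(-223) + C(-109, -37)) = (29110 + 15*(-83/15 + 44/(√(-45 - 56)))²)/(24 - 6) = (29110 + 15*(-83*1/15 + 44/(√(-101)))²)/18 = (29110 + 15*(-83/15 + 44/((I*√101)))²)*(1/18) = (29110 + 15*(-83/15 + 44*(-I*√101/101))²)*(1/18) = (29110 + 15*(-83/15 - 44*I*√101/101)²)*(1/18) = 14555/9 + 5*(-83/15 - 44*I*√101/101)²/6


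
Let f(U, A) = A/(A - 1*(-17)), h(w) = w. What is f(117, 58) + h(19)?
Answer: 1483/75 ≈ 19.773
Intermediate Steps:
f(U, A) = A/(17 + A) (f(U, A) = A/(A + 17) = A/(17 + A))
f(117, 58) + h(19) = 58/(17 + 58) + 19 = 58/75 + 19 = 1483/75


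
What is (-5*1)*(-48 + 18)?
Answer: 150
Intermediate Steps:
(-5*1)*(-48 + 18) = -5*(-30) = 150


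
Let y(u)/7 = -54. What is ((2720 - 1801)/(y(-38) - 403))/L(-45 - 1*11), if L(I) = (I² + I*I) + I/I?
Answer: -919/4899213 ≈ -0.00018758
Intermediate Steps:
y(u) = -378 (y(u) = 7*(-54) = -378)
L(I) = 1 + 2*I² (L(I) = (I² + I²) + 1 = 2*I² + 1 = 1 + 2*I²)
((2720 - 1801)/(y(-38) - 403))/L(-45 - 1*11) = ((2720 - 1801)/(-378 - 403))/(1 + 2*(-45 - 1*11)²) = (919/(-781))/(1 + 2*(-45 - 11)²) = (919*(-1/781))/(1 + 2*(-56)²) = -919/(781*(1 + 2*3136)) = -919/(781*(1 + 6272)) = -919/781/6273 = -919/781*1/6273 = -919/4899213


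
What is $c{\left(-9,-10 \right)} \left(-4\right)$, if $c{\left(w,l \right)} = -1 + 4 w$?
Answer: $148$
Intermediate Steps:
$c{\left(-9,-10 \right)} \left(-4\right) = \left(-1 + 4 \left(-9\right)\right) \left(-4\right) = \left(-1 - 36\right) \left(-4\right) = \left(-37\right) \left(-4\right) = 148$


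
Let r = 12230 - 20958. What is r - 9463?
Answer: -18191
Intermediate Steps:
r = -8728
r - 9463 = -8728 - 9463 = -18191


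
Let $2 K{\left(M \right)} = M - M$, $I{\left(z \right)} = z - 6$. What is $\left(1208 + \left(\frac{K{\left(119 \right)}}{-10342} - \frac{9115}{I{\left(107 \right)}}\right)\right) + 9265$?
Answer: $\frac{1048658}{101} \approx 10383.0$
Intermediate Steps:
$I{\left(z \right)} = -6 + z$
$K{\left(M \right)} = 0$ ($K{\left(M \right)} = \frac{M - M}{2} = \frac{1}{2} \cdot 0 = 0$)
$\left(1208 + \left(\frac{K{\left(119 \right)}}{-10342} - \frac{9115}{I{\left(107 \right)}}\right)\right) + 9265 = \left(1208 + \left(\frac{0}{-10342} - \frac{9115}{-6 + 107}\right)\right) + 9265 = \left(1208 + \left(0 \left(- \frac{1}{10342}\right) - \frac{9115}{101}\right)\right) + 9265 = \left(1208 + \left(0 - \frac{9115}{101}\right)\right) + 9265 = \left(1208 - \frac{9115}{101}\right) + 9265 = \frac{112893}{101} + 9265 = \frac{1048658}{101}$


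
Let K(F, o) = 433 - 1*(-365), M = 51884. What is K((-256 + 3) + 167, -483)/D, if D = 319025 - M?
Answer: 38/12721 ≈ 0.0029872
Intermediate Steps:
D = 267141 (D = 319025 - 1*51884 = 319025 - 51884 = 267141)
K(F, o) = 798 (K(F, o) = 433 + 365 = 798)
K((-256 + 3) + 167, -483)/D = 798/267141 = 798*(1/267141) = 38/12721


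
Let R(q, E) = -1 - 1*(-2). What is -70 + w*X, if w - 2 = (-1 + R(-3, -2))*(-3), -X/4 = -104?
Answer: 762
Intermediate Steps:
R(q, E) = 1 (R(q, E) = -1 + 2 = 1)
X = 416 (X = -4*(-104) = 416)
w = 2 (w = 2 + (-1 + 1)*(-3) = 2 + 0*(-3) = 2 + 0 = 2)
-70 + w*X = -70 + 2*416 = -70 + 832 = 762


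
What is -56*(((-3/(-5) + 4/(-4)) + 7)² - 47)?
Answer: 4816/25 ≈ 192.64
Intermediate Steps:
-56*(((-3/(-5) + 4/(-4)) + 7)² - 47) = -56*(((-3*(-⅕) + 4*(-¼)) + 7)² - 47) = -56*(((⅗ - 1) + 7)² - 47) = -56*((-⅖ + 7)² - 47) = -56*((33/5)² - 47) = -56*(1089/25 - 47) = -56*(-86/25) = 4816/25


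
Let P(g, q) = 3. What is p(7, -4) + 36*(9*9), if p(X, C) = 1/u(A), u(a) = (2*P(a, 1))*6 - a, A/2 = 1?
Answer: 99145/34 ≈ 2916.0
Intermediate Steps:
A = 2 (A = 2*1 = 2)
u(a) = 36 - a (u(a) = (2*3)*6 - a = 6*6 - a = 36 - a)
p(X, C) = 1/34 (p(X, C) = 1/(36 - 1*2) = 1/(36 - 2) = 1/34)
p(7, -4) + 36*(9*9) = 1/34 + 36*(9*9) = 1/34 + 36*81 = 1/34 + 2916 = 99145/34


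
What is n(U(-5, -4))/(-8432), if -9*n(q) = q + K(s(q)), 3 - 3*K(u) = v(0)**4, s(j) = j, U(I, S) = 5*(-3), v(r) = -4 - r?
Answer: -149/113832 ≈ -0.0013089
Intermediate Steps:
U(I, S) = -15
K(u) = -253/3 (K(u) = 1 - (-4 - 1*0)**4/3 = 1 - (-4 + 0)**4/3 = 1 - 1/3*(-4)**4 = 1 - 1/3*256 = 1 - 256/3 = -253/3)
n(q) = 253/27 - q/9 (n(q) = -(q - 253/3)/9 = -(-253/3 + q)/9 = 253/27 - q/9)
n(U(-5, -4))/(-8432) = (253/27 - 1/9*(-15))/(-8432) = (253/27 + 5/3)*(-1/8432) = (298/27)*(-1/8432) = -149/113832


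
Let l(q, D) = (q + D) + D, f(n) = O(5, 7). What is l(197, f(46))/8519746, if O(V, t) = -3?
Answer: 1/44606 ≈ 2.2419e-5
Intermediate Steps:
f(n) = -3
l(q, D) = q + 2*D (l(q, D) = (D + q) + D = q + 2*D)
l(197, f(46))/8519746 = (197 + 2*(-3))/8519746 = (197 - 6)*(1/8519746) = 191*(1/8519746) = 1/44606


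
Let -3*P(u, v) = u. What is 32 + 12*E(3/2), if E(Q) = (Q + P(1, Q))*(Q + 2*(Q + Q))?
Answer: 137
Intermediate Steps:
P(u, v) = -u/3
E(Q) = 5*Q*(-1/3 + Q) (E(Q) = (Q - 1/3*1)*(Q + 2*(Q + Q)) = (Q - 1/3)*(Q + 2*(2*Q)) = (-1/3 + Q)*(Q + 4*Q) = (-1/3 + Q)*(5*Q) = 5*Q*(-1/3 + Q))
32 + 12*E(3/2) = 32 + 12*(5*(3/2)*(-1 + 3*(3/2))/3) = 32 + 12*(5*(3*(1/2))*(-1 + 3*(3*(1/2)))/3) = 32 + 12*((5/3)*(3/2)*(-1 + 3*(3/2))) = 32 + 12*((5/3)*(3/2)*(-1 + 9/2)) = 32 + 12*((5/3)*(3/2)*(7/2)) = 32 + 12*(35/4) = 32 + 105 = 137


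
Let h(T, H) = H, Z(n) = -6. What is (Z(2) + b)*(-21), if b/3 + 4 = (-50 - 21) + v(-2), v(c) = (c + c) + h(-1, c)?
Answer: 5229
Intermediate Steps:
v(c) = 3*c (v(c) = (c + c) + c = 2*c + c = 3*c)
b = -243 (b = -12 + 3*((-50 - 21) + 3*(-2)) = -12 + 3*(-71 - 6) = -12 + 3*(-77) = -12 - 231 = -243)
(Z(2) + b)*(-21) = (-6 - 243)*(-21) = -249*(-21) = 5229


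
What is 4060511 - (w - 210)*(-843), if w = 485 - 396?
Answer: 3958508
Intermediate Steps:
w = 89
4060511 - (w - 210)*(-843) = 4060511 - (89 - 210)*(-843) = 4060511 - (-121)*(-843) = 4060511 - 1*102003 = 4060511 - 102003 = 3958508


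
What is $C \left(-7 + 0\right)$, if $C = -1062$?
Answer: $7434$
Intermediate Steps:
$C \left(-7 + 0\right) = - 1062 \left(-7 + 0\right) = \left(-1062\right) \left(-7\right) = 7434$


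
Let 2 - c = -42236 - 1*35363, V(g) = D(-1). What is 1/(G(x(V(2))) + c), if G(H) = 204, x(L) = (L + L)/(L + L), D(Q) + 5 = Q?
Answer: 1/77805 ≈ 1.2853e-5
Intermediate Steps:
D(Q) = -5 + Q
V(g) = -6 (V(g) = -5 - 1 = -6)
x(L) = 1 (x(L) = (2*L)/((2*L)) = (2*L)*(1/(2*L)) = 1)
c = 77601 (c = 2 - (-42236 - 1*35363) = 2 - (-42236 - 35363) = 2 - 1*(-77599) = 2 + 77599 = 77601)
1/(G(x(V(2))) + c) = 1/(204 + 77601) = 1/77805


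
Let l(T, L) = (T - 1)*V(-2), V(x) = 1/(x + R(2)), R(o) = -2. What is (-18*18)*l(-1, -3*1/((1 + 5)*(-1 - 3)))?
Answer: -162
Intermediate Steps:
V(x) = 1/(-2 + x) (V(x) = 1/(x - 2) = 1/(-2 + x))
l(T, L) = 1/4 - T/4 (l(T, L) = (T - 1)/(-2 - 2) = (-1 + T)/(-4) = (-1 + T)*(-1/4) = 1/4 - T/4)
(-18*18)*l(-1, -3*1/((1 + 5)*(-1 - 3))) = (-18*18)*(1/4 - 1/4*(-1)) = -324*(1/4 + 1/4) = -324*1/2 = -162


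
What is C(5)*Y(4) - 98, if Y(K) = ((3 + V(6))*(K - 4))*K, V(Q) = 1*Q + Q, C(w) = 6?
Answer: -98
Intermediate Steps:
V(Q) = 2*Q (V(Q) = Q + Q = 2*Q)
Y(K) = K*(-60 + 15*K) (Y(K) = ((3 + 2*6)*(K - 4))*K = ((3 + 12)*(-4 + K))*K = (15*(-4 + K))*K = (-60 + 15*K)*K = K*(-60 + 15*K))
C(5)*Y(4) - 98 = 6*(15*4*(-4 + 4)) - 98 = 6*(15*4*0) - 98 = 6*0 - 98 = 0 - 98 = -98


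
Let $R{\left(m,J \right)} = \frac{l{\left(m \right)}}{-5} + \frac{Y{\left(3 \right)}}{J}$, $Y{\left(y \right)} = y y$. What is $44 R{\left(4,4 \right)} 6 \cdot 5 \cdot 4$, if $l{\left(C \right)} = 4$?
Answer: $7656$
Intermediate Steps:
$Y{\left(y \right)} = y^{2}$
$R{\left(m,J \right)} = - \frac{4}{5} + \frac{9}{J}$ ($R{\left(m,J \right)} = \frac{4}{-5} + \frac{3^{2}}{J} = 4 \left(- \frac{1}{5}\right) + \frac{9}{J} = - \frac{4}{5} + \frac{9}{J}$)
$44 R{\left(4,4 \right)} 6 \cdot 5 \cdot 4 = 44 \left(- \frac{4}{5} + \frac{9}{4}\right) 6 \cdot 5 \cdot 4 = 44 \cdot \frac{29}{20} \cdot 6 \cdot 5 \cdot 4 = 44 \cdot \frac{87}{10} \cdot 5 \cdot 4 = 44 \cdot \frac{87}{2} \cdot 4 = 1914 \cdot 4 = 7656$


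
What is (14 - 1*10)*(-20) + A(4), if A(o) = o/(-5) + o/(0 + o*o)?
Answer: -1611/20 ≈ -80.550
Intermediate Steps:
A(o) = 1/o - o/5 (A(o) = o*(-⅕) + o/(0 + o²) = -o/5 + o/(o²) = -o/5 + o/o² = -o/5 + 1/o = 1/o - o/5)
(14 - 1*10)*(-20) + A(4) = (14 - 1*10)*(-20) + (1/4 - ⅕*4) = (14 - 10)*(-20) + (¼ - ⅘) = 4*(-20) - 11/20 = -80 - 11/20 = -1611/20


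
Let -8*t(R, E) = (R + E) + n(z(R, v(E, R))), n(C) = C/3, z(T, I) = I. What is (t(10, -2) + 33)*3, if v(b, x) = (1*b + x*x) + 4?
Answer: 333/4 ≈ 83.250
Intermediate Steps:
v(b, x) = 4 + b + x² (v(b, x) = (b + x²) + 4 = 4 + b + x²)
n(C) = C/3 (n(C) = C*(⅓) = C/3)
t(R, E) = -⅙ - E/6 - R/8 - R²/24 (t(R, E) = -((R + E) + (4 + E + R²)/3)/8 = -((E + R) + (4/3 + E/3 + R²/3))/8 = -(4/3 + R + R²/3 + 4*E/3)/8 = -⅙ - E/6 - R/8 - R²/24)
(t(10, -2) + 33)*3 = ((-⅙ - ⅙*(-2) - ⅛*10 - 1/24*10²) + 33)*3 = ((-⅙ + ⅓ - 5/4 - 1/24*100) + 33)*3 = ((-⅙ + ⅓ - 5/4 - 25/6) + 33)*3 = (-21/4 + 33)*3 = (111/4)*3 = 333/4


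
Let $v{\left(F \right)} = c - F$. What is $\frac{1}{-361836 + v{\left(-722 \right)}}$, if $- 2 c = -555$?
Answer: $- \frac{2}{721673} \approx -2.7713 \cdot 10^{-6}$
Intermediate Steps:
$c = \frac{555}{2}$ ($c = \left(- \frac{1}{2}\right) \left(-555\right) = \frac{555}{2} \approx 277.5$)
$v{\left(F \right)} = \frac{555}{2} - F$
$\frac{1}{-361836 + v{\left(-722 \right)}} = \frac{1}{-361836 + \left(\frac{555}{2} - -722\right)} = \frac{1}{-361836 + \left(\frac{555}{2} + 722\right)} = \frac{1}{-361836 + \frac{1999}{2}} = \frac{1}{- \frac{721673}{2}} = - \frac{2}{721673}$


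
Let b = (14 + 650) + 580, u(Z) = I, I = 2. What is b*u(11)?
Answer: 2488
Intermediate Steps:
u(Z) = 2
b = 1244 (b = 664 + 580 = 1244)
b*u(11) = 1244*2 = 2488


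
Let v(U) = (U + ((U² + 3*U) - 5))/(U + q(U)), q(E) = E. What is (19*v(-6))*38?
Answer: -2527/6 ≈ -421.17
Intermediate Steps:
v(U) = (-5 + U² + 4*U)/(2*U) (v(U) = (U + ((U² + 3*U) - 5))/(U + U) = (U + (-5 + U² + 3*U))/((2*U)) = (-5 + U² + 4*U)*(1/(2*U)) = (-5 + U² + 4*U)/(2*U))
(19*v(-6))*38 = (19*(2 + (½)*(-6) - 5/2/(-6)))*38 = (19*(2 - 3 - 5/2*(-⅙)))*38 = (19*(2 - 3 + 5/12))*38 = (19*(-7/12))*38 = -133/12*38 = -2527/6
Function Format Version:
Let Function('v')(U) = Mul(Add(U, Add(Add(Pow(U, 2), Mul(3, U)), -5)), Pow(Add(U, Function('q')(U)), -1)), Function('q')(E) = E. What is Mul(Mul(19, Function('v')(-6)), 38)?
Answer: Rational(-2527, 6) ≈ -421.17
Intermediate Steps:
Function('v')(U) = Mul(Rational(1, 2), Pow(U, -1), Add(-5, Pow(U, 2), Mul(4, U))) (Function('v')(U) = Mul(Add(U, Add(Add(Pow(U, 2), Mul(3, U)), -5)), Pow(Add(U, U), -1)) = Mul(Add(U, Add(-5, Pow(U, 2), Mul(3, U))), Pow(Mul(2, U), -1)) = Mul(Add(-5, Pow(U, 2), Mul(4, U)), Mul(Rational(1, 2), Pow(U, -1))) = Mul(Rational(1, 2), Pow(U, -1), Add(-5, Pow(U, 2), Mul(4, U))))
Mul(Mul(19, Function('v')(-6)), 38) = Mul(Mul(19, Add(2, Mul(Rational(1, 2), -6), Mul(Rational(-5, 2), Pow(-6, -1)))), 38) = Mul(Mul(19, Add(2, -3, Mul(Rational(-5, 2), Rational(-1, 6)))), 38) = Mul(Mul(19, Add(2, -3, Rational(5, 12))), 38) = Mul(Mul(19, Rational(-7, 12)), 38) = Mul(Rational(-133, 12), 38) = Rational(-2527, 6)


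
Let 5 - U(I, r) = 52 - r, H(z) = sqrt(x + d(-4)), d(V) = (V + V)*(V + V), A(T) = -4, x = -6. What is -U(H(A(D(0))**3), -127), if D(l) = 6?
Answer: 174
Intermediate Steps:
d(V) = 4*V**2 (d(V) = (2*V)*(2*V) = 4*V**2)
H(z) = sqrt(58) (H(z) = sqrt(-6 + 4*(-4)**2) = sqrt(-6 + 4*16) = sqrt(-6 + 64) = sqrt(58))
U(I, r) = -47 + r (U(I, r) = 5 - (52 - r) = 5 + (-52 + r) = -47 + r)
-U(H(A(D(0))**3), -127) = -(-47 - 127) = -1*(-174) = 174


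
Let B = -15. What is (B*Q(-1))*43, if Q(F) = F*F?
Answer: -645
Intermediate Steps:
Q(F) = F**2
(B*Q(-1))*43 = -15*(-1)**2*43 = -15*1*43 = -15*43 = -645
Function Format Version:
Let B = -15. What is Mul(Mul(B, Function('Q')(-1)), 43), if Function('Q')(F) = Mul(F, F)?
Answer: -645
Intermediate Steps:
Function('Q')(F) = Pow(F, 2)
Mul(Mul(B, Function('Q')(-1)), 43) = Mul(Mul(-15, Pow(-1, 2)), 43) = Mul(Mul(-15, 1), 43) = Mul(-15, 43) = -645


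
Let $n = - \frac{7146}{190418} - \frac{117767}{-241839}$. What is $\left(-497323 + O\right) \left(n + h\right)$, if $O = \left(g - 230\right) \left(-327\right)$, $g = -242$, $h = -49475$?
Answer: $\frac{2311889246477565979}{136244079} \approx 1.6969 \cdot 10^{10}$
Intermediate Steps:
$O = 154344$ ($O = \left(-242 - 230\right) \left(-327\right) = \left(-472\right) \left(-327\right) = 154344$)
$n = \frac{796029812}{1771173027}$ ($n = \left(-7146\right) \frac{1}{190418} - - \frac{9059}{18603} = - \frac{3573}{95209} + \frac{9059}{18603} = \frac{796029812}{1771173027} \approx 0.44944$)
$\left(-497323 + O\right) \left(n + h\right) = \left(-497323 + 154344\right) \left(\frac{796029812}{1771173027} - 49475\right) = \left(-342979\right) \left(- \frac{87627989481013}{1771173027}\right) = \frac{2311889246477565979}{136244079}$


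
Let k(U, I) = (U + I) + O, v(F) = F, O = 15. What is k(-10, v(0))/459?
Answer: 5/459 ≈ 0.010893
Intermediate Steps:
k(U, I) = 15 + I + U (k(U, I) = (U + I) + 15 = (I + U) + 15 = 15 + I + U)
k(-10, v(0))/459 = (15 + 0 - 10)/459 = 5*(1/459) = 5/459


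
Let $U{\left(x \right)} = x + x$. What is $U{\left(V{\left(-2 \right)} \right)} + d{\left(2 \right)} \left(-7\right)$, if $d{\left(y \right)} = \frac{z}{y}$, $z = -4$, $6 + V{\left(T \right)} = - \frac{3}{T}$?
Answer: $5$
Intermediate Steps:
$V{\left(T \right)} = -6 - \frac{3}{T}$
$U{\left(x \right)} = 2 x$
$d{\left(y \right)} = - \frac{4}{y}$
$U{\left(V{\left(-2 \right)} \right)} + d{\left(2 \right)} \left(-7\right) = 2 \left(-6 - \frac{3}{-2}\right) + - \frac{4}{2} \left(-7\right) = 2 \left(-6 - - \frac{3}{2}\right) + \left(-4\right) \frac{1}{2} \left(-7\right) = 2 \left(-6 + \frac{3}{2}\right) - -14 = 2 \left(- \frac{9}{2}\right) + 14 = -9 + 14 = 5$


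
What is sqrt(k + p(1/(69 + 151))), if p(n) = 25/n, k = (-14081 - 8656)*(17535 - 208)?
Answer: 37*I*sqrt(287771) ≈ 19848.0*I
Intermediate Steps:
k = -393963999 (k = -22737*17327 = -393963999)
sqrt(k + p(1/(69 + 151))) = sqrt(-393963999 + 25/(1/(69 + 151))) = sqrt(-393963999 + 25/(1/220)) = sqrt(-393963999 + 25*220) = sqrt(-393963999 + 5500) = sqrt(-393958499) = 37*I*sqrt(287771)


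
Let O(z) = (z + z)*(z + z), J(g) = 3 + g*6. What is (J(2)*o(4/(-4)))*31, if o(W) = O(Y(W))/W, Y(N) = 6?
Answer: -66960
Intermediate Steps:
J(g) = 3 + 6*g
O(z) = 4*z² (O(z) = (2*z)*(2*z) = 4*z²)
o(W) = 144/W (o(W) = (4*6²)/W = (4*36)/W = 144/W)
(J(2)*o(4/(-4)))*31 = ((3 + 6*2)*(144/((4/(-4)))))*31 = ((3 + 12)*(144/((4*(-¼)))))*31 = (15*(144/(-1)))*31 = (15*(144*(-1)))*31 = (15*(-144))*31 = -2160*31 = -66960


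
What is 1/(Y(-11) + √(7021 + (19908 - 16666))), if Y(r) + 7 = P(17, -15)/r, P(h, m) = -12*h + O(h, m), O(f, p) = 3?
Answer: -1364/1226447 + 121*√10263/1226447 ≈ 0.0088826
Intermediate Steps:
P(h, m) = 3 - 12*h (P(h, m) = -12*h + 3 = 3 - 12*h)
Y(r) = -7 - 201/r (Y(r) = -7 + (3 - 12*17)/r = -7 + (3 - 204)/r = -7 - 201/r)
1/(Y(-11) + √(7021 + (19908 - 16666))) = 1/((-7 - 201/(-11)) + √(7021 + (19908 - 16666))) = 1/((-7 - 201*(-1/11)) + √(7021 + 3242)) = 1/((-7 + 201/11) + √10263) = 1/(124/11 + √10263)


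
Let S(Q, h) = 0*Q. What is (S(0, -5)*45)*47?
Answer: 0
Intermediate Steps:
S(Q, h) = 0
(S(0, -5)*45)*47 = (0*45)*47 = 0*47 = 0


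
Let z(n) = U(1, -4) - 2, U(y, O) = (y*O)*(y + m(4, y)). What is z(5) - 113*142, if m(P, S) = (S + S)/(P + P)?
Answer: -16053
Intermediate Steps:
m(P, S) = S/P (m(P, S) = (2*S)/((2*P)) = (2*S)*(1/(2*P)) = S/P)
U(y, O) = 5*O*y**2/4 (U(y, O) = (y*O)*(y + y/4) = (O*y)*(y + y*(1/4)) = (O*y)*(y + y/4) = (O*y)*(5*y/4) = 5*O*y**2/4)
z(n) = -7 (z(n) = (5/4)*(-4)*1**2 - 2 = (5/4)*(-4)*1 - 2 = -5 - 2 = -7)
z(5) - 113*142 = -7 - 113*142 = -7 - 16046 = -16053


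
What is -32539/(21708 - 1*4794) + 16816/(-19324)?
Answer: -228302365/81711534 ≈ -2.7940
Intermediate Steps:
-32539/(21708 - 1*4794) + 16816/(-19324) = -32539/(21708 - 4794) + 16816*(-1/19324) = -32539/16914 - 4204/4831 = -228302365/81711534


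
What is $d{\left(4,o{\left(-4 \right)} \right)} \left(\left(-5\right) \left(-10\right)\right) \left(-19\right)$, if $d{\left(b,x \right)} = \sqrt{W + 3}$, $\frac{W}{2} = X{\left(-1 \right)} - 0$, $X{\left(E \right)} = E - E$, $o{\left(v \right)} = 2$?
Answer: $- 950 \sqrt{3} \approx -1645.4$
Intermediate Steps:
$X{\left(E \right)} = 0$
$W = 0$ ($W = 2 \left(0 - 0\right) = 2 \left(0 + 0\right) = 2 \cdot 0 = 0$)
$d{\left(b,x \right)} = \sqrt{3}$ ($d{\left(b,x \right)} = \sqrt{0 + 3} = \sqrt{3}$)
$d{\left(4,o{\left(-4 \right)} \right)} \left(\left(-5\right) \left(-10\right)\right) \left(-19\right) = \sqrt{3} \left(\left(-5\right) \left(-10\right)\right) \left(-19\right) = \sqrt{3} \cdot 50 \left(-19\right) = 50 \sqrt{3} \left(-19\right) = - 950 \sqrt{3}$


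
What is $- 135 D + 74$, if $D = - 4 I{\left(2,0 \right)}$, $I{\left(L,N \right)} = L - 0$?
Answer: $1154$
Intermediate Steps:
$I{\left(L,N \right)} = L$ ($I{\left(L,N \right)} = L + 0 = L$)
$D = -8$ ($D = \left(-4\right) 2 = -8$)
$- 135 D + 74 = \left(-135\right) \left(-8\right) + 74 = 1080 + 74 = 1154$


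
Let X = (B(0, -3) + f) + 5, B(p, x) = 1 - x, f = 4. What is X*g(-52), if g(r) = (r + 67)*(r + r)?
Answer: -20280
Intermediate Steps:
g(r) = 2*r*(67 + r) (g(r) = (67 + r)*(2*r) = 2*r*(67 + r))
X = 13 (X = ((1 - 1*(-3)) + 4) + 5 = ((1 + 3) + 4) + 5 = (4 + 4) + 5 = 8 + 5 = 13)
X*g(-52) = 13*(2*(-52)*(67 - 52)) = 13*(2*(-52)*15) = 13*(-1560) = -20280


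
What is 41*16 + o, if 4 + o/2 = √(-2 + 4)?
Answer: 648 + 2*√2 ≈ 650.83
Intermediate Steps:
o = -8 + 2*√2 (o = -8 + 2*√(-2 + 4) = -8 + 2*√2 ≈ -5.1716)
41*16 + o = 41*16 + (-8 + 2*√2) = 656 + (-8 + 2*√2) = 648 + 2*√2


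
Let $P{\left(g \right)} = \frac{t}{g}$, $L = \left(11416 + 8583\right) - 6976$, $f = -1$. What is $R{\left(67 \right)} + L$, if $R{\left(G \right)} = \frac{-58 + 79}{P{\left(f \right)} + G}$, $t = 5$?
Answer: $\frac{807447}{62} \approx 13023.0$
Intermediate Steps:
$L = 13023$ ($L = 19999 - 6976 = 13023$)
$P{\left(g \right)} = \frac{5}{g}$
$R{\left(G \right)} = \frac{21}{-5 + G}$ ($R{\left(G \right)} = \frac{-58 + 79}{\frac{5}{-1} + G} = \frac{21}{5 \left(-1\right) + G} = \frac{21}{-5 + G}$)
$R{\left(67 \right)} + L = \frac{21}{-5 + 67} + 13023 = \frac{21}{62} + 13023 = \frac{807447}{62}$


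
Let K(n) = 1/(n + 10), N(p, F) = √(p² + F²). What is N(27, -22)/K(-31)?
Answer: -21*√1213 ≈ -731.39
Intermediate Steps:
N(p, F) = √(F² + p²)
K(n) = 1/(10 + n)
N(27, -22)/K(-31) = √((-22)² + 27²)/(1/(10 - 31)) = √(484 + 729)/(1/(-21)) = √1213/(-1/21) = √1213*(-21) = -21*√1213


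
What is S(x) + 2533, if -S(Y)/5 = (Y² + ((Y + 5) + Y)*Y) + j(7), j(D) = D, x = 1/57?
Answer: 901618/361 ≈ 2497.6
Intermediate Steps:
x = 1/57 ≈ 0.017544
S(Y) = -35 - 5*Y² - 5*Y*(5 + 2*Y) (S(Y) = -5*((Y² + ((Y + 5) + Y)*Y) + 7) = -5*((Y² + ((5 + Y) + Y)*Y) + 7) = -5*((Y² + (5 + 2*Y)*Y) + 7) = -5*((Y² + Y*(5 + 2*Y)) + 7) = -5*(7 + Y² + Y*(5 + 2*Y)) = -35 - 5*Y² - 5*Y*(5 + 2*Y))
S(x) + 2533 = (-35 - 25*1/57 - 15*(1/57)²) + 2533 = (-35 - 25/57 - 15*1/3249) + 2533 = (-35 - 25/57 - 5/1083) + 2533 = -12795/361 + 2533 = 901618/361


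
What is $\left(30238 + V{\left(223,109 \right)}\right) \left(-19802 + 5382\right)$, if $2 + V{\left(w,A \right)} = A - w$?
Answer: $-434359240$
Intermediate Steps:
$V{\left(w,A \right)} = -2 + A - w$ ($V{\left(w,A \right)} = -2 + \left(A - w\right) = -2 + A - w$)
$\left(30238 + V{\left(223,109 \right)}\right) \left(-19802 + 5382\right) = \left(30238 - 116\right) \left(-19802 + 5382\right) = \left(30238 - 116\right) \left(-14420\right) = 30122 \left(-14420\right) = -434359240$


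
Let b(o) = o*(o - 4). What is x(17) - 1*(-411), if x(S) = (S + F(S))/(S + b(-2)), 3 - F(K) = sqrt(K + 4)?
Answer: 11939/29 - sqrt(21)/29 ≈ 411.53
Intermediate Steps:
F(K) = 3 - sqrt(4 + K) (F(K) = 3 - sqrt(K + 4) = 3 - sqrt(4 + K))
b(o) = o*(-4 + o)
x(S) = (3 + S - sqrt(4 + S))/(12 + S) (x(S) = (S + (3 - sqrt(4 + S)))/(S - 2*(-4 - 2)) = (3 + S - sqrt(4 + S))/(S - 2*(-6)) = (3 + S - sqrt(4 + S))/(S + 12) = (3 + S - sqrt(4 + S))/(12 + S))
x(17) - 1*(-411) = (3 + 17 - sqrt(4 + 17))/(12 + 17) - 1*(-411) = (3 + 17 - sqrt(21))/29 + 411 = (20 - sqrt(21))/29 + 411 = (20/29 - sqrt(21)/29) + 411 = 11939/29 - sqrt(21)/29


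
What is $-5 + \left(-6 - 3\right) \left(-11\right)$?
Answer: $94$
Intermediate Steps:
$-5 + \left(-6 - 3\right) \left(-11\right) = -5 - -99 = -5 + 99 = 94$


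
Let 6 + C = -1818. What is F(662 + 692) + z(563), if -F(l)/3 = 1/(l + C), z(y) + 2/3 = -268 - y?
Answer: -1172641/1410 ≈ -831.66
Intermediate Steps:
z(y) = -806/3 - y (z(y) = -⅔ + (-268 - y) = -806/3 - y)
C = -1824 (C = -6 - 1818 = -1824)
F(l) = -3/(-1824 + l) (F(l) = -3/(l - 1824) = -3/(-1824 + l))
F(662 + 692) + z(563) = -3/(-1824 + (662 + 692)) + (-806/3 - 1*563) = -3/(-1824 + 1354) + (-806/3 - 563) = -3/(-470) - 2495/3 = -3*(-1/470) - 2495/3 = 3/470 - 2495/3 = -1172641/1410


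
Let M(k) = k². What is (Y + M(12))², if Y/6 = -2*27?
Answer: 32400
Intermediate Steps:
Y = -324 (Y = 6*(-2*27) = 6*(-54) = -324)
(Y + M(12))² = (-324 + 12²)² = (-324 + 144)² = (-180)² = 32400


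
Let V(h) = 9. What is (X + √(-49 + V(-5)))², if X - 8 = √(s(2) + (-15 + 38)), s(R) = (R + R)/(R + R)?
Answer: 4*(4 + √6 + I*√10)² ≈ 126.38 + 163.16*I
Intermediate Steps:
s(R) = 1 (s(R) = (2*R)/((2*R)) = (2*R)*(1/(2*R)) = 1)
X = 8 + 2*√6 (X = 8 + √(1 + (-15 + 38)) = 8 + √(1 + 23) = 8 + √24 = 8 + 2*√6 ≈ 12.899)
(X + √(-49 + V(-5)))² = ((8 + 2*√6) + √(-49 + 9))² = ((8 + 2*√6) + √(-40))² = ((8 + 2*√6) + 2*I*√10)² = (8 + 2*√6 + 2*I*√10)²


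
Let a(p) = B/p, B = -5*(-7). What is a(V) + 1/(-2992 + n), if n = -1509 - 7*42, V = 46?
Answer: 167779/220570 ≈ 0.76066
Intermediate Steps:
B = 35
a(p) = 35/p
n = -1803 (n = -1509 - 294 = -1803)
a(V) + 1/(-2992 + n) = 35/46 + 1/(-2992 - 1803) = 35*(1/46) + 1/(-4795) = 35/46 - 1/4795 = 167779/220570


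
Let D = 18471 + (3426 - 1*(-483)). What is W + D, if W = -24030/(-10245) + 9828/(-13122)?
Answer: 3714651200/165969 ≈ 22382.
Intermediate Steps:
W = 264980/165969 (W = -24030*(-1/10245) + 9828*(-1/13122) = 1602/683 - 182/243 = 264980/165969 ≈ 1.5966)
D = 22380 (D = 18471 + (3426 + 483) = 18471 + 3909 = 22380)
W + D = 264980/165969 + 22380 = 3714651200/165969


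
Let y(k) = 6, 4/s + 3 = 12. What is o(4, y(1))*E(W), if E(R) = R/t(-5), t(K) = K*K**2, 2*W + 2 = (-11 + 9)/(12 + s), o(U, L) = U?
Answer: 121/3500 ≈ 0.034571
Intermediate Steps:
s = 4/9 (s = 4/(-3 + 12) = 4/9 ≈ 0.44444)
W = -121/112 (W = -1 + ((-11 + 9)/(12 + 4/9))/2 = -1 + (-2/112/9)/2 = -1 + (-2*9/112)/2 = -1 + (1/2)*(-9/56) = -1 - 9/112 = -121/112 ≈ -1.0804)
t(K) = K**3
E(R) = -R/125 (E(R) = R/((-5)**3) = R/(-125) = R*(-1/125) = -R/125)
o(4, y(1))*E(W) = 4*(-1/125*(-121/112)) = 4*(121/14000) = 121/3500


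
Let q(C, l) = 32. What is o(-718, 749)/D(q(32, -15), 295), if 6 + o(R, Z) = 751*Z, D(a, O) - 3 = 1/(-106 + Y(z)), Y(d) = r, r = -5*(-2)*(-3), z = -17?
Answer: 76499048/407 ≈ 1.8796e+5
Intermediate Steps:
r = -30 (r = 10*(-3) = -30)
Y(d) = -30
D(a, O) = 407/136 (D(a, O) = 3 + 1/(-106 - 30) = 3 + 1/(-136) = 3 - 1/136 = 407/136)
o(R, Z) = -6 + 751*Z
o(-718, 749)/D(q(32, -15), 295) = (-6 + 751*749)/(407/136) = (-6 + 562499)*(136/407) = 562493*(136/407) = 76499048/407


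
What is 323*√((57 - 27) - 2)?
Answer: 646*√7 ≈ 1709.2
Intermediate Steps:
323*√((57 - 27) - 2) = 323*√(30 - 2) = 323*√28 = 323*(2*√7) = 646*√7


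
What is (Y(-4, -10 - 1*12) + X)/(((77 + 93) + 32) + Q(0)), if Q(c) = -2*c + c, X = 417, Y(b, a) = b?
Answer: 413/202 ≈ 2.0446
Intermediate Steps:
Q(c) = -c
(Y(-4, -10 - 1*12) + X)/(((77 + 93) + 32) + Q(0)) = (-4 + 417)/(((77 + 93) + 32) - 1*0) = 413/((170 + 32) + 0) = 413/(202 + 0) = 413/202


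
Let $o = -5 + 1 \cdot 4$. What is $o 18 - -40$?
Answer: $22$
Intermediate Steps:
$o = -1$ ($o = -5 + 4 = -1$)
$o 18 - -40 = \left(-1\right) 18 - -40 = -18 + 40 = 22$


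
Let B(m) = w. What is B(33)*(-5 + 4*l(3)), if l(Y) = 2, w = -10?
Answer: -30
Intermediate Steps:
B(m) = -10
B(33)*(-5 + 4*l(3)) = -10*(-5 + 4*2) = -10*(-5 + 8) = -10*3 = -30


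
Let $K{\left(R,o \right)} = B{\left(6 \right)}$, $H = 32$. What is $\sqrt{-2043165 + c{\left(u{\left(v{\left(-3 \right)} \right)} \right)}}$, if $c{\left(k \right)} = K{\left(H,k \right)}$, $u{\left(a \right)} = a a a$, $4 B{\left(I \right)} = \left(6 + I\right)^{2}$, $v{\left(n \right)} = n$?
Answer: $i \sqrt{2043129} \approx 1429.4 i$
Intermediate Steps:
$B{\left(I \right)} = \frac{\left(6 + I\right)^{2}}{4}$
$u{\left(a \right)} = a^{3}$ ($u{\left(a \right)} = a^{2} a = a^{3}$)
$K{\left(R,o \right)} = 36$ ($K{\left(R,o \right)} = \frac{\left(6 + 6\right)^{2}}{4} = \frac{12^{2}}{4} = \frac{1}{4} \cdot 144 = 36$)
$c{\left(k \right)} = 36$
$\sqrt{-2043165 + c{\left(u{\left(v{\left(-3 \right)} \right)} \right)}} = \sqrt{-2043165 + 36} = \sqrt{-2043129} = i \sqrt{2043129}$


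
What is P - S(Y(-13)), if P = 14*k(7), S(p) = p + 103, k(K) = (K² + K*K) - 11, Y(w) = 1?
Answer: 1114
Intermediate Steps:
k(K) = -11 + 2*K² (k(K) = (K² + K²) - 11 = 2*K² - 11 = -11 + 2*K²)
S(p) = 103 + p
P = 1218 (P = 14*(-11 + 2*7²) = 14*(-11 + 2*49) = 14*(-11 + 98) = 14*87 = 1218)
P - S(Y(-13)) = 1218 - (103 + 1) = 1218 - 1*104 = 1218 - 104 = 1114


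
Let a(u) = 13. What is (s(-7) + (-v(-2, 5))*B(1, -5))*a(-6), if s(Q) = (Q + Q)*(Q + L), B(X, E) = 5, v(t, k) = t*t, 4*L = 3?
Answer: 1755/2 ≈ 877.50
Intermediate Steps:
L = ¾ (L = (¼)*3 = ¾ ≈ 0.75000)
v(t, k) = t²
s(Q) = 2*Q*(¾ + Q) (s(Q) = (Q + Q)*(Q + ¾) = (2*Q)*(¾ + Q) = 2*Q*(¾ + Q))
(s(-7) + (-v(-2, 5))*B(1, -5))*a(-6) = ((½)*(-7)*(3 + 4*(-7)) - 1*(-2)²*5)*13 = ((½)*(-7)*(3 - 28) - 1*4*5)*13 = ((½)*(-7)*(-25) - 4*5)*13 = (175/2 - 20)*13 = (135/2)*13 = 1755/2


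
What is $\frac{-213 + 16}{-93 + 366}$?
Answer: $- \frac{197}{273} \approx -0.72161$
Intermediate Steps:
$\frac{-213 + 16}{-93 + 366} = - \frac{197}{273}$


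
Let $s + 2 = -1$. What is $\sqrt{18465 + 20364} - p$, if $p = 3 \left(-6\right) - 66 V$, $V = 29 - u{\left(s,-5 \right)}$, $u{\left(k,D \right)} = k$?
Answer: $2130 + 43 \sqrt{21} \approx 2327.1$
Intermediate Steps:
$s = -3$ ($s = -2 - 1 = -3$)
$V = 32$ ($V = 29 - -3 = 29 + 3 = 32$)
$p = -2130$ ($p = 3 \left(-6\right) - 2112 = -18 - 2112 = -2130$)
$\sqrt{18465 + 20364} - p = \sqrt{18465 + 20364} - -2130 = \sqrt{38829} + 2130 = 43 \sqrt{21} + 2130 = 2130 + 43 \sqrt{21}$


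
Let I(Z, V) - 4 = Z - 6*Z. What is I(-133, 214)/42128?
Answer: 669/42128 ≈ 0.015880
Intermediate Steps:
I(Z, V) = 4 - 5*Z (I(Z, V) = 4 + (Z - 6*Z) = 4 - 5*Z)
I(-133, 214)/42128 = (4 - 5*(-133))/42128 = (4 + 665)*(1/42128) = 669*(1/42128) = 669/42128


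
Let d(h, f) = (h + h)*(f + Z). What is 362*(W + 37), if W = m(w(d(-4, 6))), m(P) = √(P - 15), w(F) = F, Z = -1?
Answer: 13394 + 362*I*√55 ≈ 13394.0 + 2684.7*I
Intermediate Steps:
d(h, f) = 2*h*(-1 + f) (d(h, f) = (h + h)*(f - 1) = (2*h)*(-1 + f) = 2*h*(-1 + f))
m(P) = √(-15 + P)
W = I*√55 (W = √(-15 + 2*(-4)*(-1 + 6)) = √(-15 + 2*(-4)*5) = √(-15 - 40) = √(-55) = I*√55 ≈ 7.4162*I)
362*(W + 37) = 362*(I*√55 + 37) = 362*(37 + I*√55) = 13394 + 362*I*√55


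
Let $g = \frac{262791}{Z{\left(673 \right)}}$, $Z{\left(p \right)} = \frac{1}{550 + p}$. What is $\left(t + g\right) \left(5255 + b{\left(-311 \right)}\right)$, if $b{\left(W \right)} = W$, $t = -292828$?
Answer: $1587521193360$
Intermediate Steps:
$g = 321393393$ ($g = \frac{262791}{\frac{1}{550 + 673}} = \frac{262791}{\frac{1}{1223}} = 262791 \frac{1}{\frac{1}{1223}} = 262791 \cdot 1223 = 321393393$)
$\left(t + g\right) \left(5255 + b{\left(-311 \right)}\right) = \left(-292828 + 321393393\right) \left(5255 - 311\right) = 321100565 \cdot 4944 = 1587521193360$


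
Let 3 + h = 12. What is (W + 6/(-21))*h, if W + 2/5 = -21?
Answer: -6831/35 ≈ -195.17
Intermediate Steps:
W = -107/5 (W = -⅖ - 21 = -107/5 ≈ -21.400)
h = 9 (h = -3 + 12 = 9)
(W + 6/(-21))*h = (-107/5 + 6/(-21))*9 = (-107/5 + 6*(-1/21))*9 = (-107/5 - 2/7)*9 = -759/35*9 = -6831/35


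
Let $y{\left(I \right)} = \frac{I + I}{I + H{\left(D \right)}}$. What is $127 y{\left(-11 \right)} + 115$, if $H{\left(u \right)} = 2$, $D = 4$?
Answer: $\frac{3829}{9} \approx 425.44$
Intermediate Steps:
$y{\left(I \right)} = \frac{2 I}{2 + I}$ ($y{\left(I \right)} = \frac{I + I}{I + 2} = \frac{2 I}{2 + I}$)
$127 y{\left(-11 \right)} + 115 = 127 \cdot 2 \left(-11\right) \frac{1}{2 - 11} + 115 = 127 \cdot 2 \left(-11\right) \frac{1}{-9} + 115 = 127 \cdot 2 \left(-11\right) \left(- \frac{1}{9}\right) + 115 = 127 \cdot \frac{22}{9} + 115 = \frac{2794}{9} + 115 = \frac{3829}{9}$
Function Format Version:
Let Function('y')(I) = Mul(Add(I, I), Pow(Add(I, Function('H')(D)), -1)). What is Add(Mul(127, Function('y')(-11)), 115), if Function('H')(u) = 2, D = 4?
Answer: Rational(3829, 9) ≈ 425.44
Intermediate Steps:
Function('y')(I) = Mul(2, I, Pow(Add(2, I), -1)) (Function('y')(I) = Mul(Add(I, I), Pow(Add(I, 2), -1)) = Mul(Mul(2, I), Pow(Add(2, I), -1)) = Mul(2, I, Pow(Add(2, I), -1)))
Add(Mul(127, Function('y')(-11)), 115) = Add(Mul(127, Mul(2, -11, Pow(Add(2, -11), -1))), 115) = Add(Mul(127, Mul(2, -11, Pow(-9, -1))), 115) = Add(Mul(127, Mul(2, -11, Rational(-1, 9))), 115) = Add(Mul(127, Rational(22, 9)), 115) = Add(Rational(2794, 9), 115) = Rational(3829, 9)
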